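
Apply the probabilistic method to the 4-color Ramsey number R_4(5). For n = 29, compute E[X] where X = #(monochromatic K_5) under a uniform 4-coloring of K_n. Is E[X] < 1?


E[X] = C(29, 5) · 4^{1 − 10} = 118755 · 4^{−9} = 118755/262144.
As a reduced fraction: E[X] = 118755/262144 ≈ 0.4530144.
Is E[X] < 1? YES.
Since E[X] < 1, there exists a 4-coloring of K_{29} with no monochromatic K_5; hence R_4(5) > 29.

E[X] = 118755/262144 ≈ 0.4530144; E[X] < 1, so R_4(5) > 29.


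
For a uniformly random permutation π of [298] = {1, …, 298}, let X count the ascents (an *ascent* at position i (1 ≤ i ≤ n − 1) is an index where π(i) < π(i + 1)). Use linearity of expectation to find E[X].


Write X = Σ X_I over i = 1, …, 297, with X_I the indicator of one ascent.
There are 297 indicators.
For each fixed i, the pair (π(i), π(i+1)) is a uniformly random ordered pair of distinct values from {1, …, 298}; by symmetry P[π(i) < π(i+1)] = 1/2.
By linearity: E[X] = 297 · (1/2) = (298 − 1) · (1/2) = 297/2 ≈ 148.500000.

E[X] = 297/2 = 148.500000.


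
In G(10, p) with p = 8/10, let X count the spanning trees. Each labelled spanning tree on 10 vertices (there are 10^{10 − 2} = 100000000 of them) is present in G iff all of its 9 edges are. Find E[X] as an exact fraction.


K_10 has 10^{10 − 2} = 100000000 labelled spanning trees.
For each such spanning tree H, let X_H = 1 if all 9 edges of H are present in G. Then P[X_H = 1] = p^{9} = (4/5)^{9} = 262144/1953125.
By linearity of expectation: E[X] = Σ_H E[X_H] = 100000000 · p^{9} = 100000000 · 262144/1953125 = 67108864/5.
Numerically: E[X] ≈ 1.342e+07.

E[X] = 100000000 · (4/5)^{9} = 67108864/5 ≈ 1.342e+07.


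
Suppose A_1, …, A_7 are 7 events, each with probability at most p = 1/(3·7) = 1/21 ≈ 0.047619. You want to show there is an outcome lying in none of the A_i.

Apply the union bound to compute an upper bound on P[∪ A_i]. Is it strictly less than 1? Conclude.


Union bound: P[∪_{i=1}^{7} A_i] ≤ Σ_i P[A_i] ≤ 7·p = 7·(1/21) = 1/3.
Numerically: 1/3 ≈ 0.333333.
Is 1/3 < 1? YES.
Since P[∪ A_i] ≤ 1/3 < 1, the complement has P[∩ A_i^c] ≥ 1 − 1/3 = 2/3 > 0, so some outcome avoids every A_i.

7·p = 1/3 ≈ 0.333333; existence CERTIFIED by the union bound.


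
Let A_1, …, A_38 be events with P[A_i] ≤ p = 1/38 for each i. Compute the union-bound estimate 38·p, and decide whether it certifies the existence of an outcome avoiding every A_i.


Union bound: P[∪_{i=1}^{38} A_i] ≤ Σ_i P[A_i] ≤ 38·p = 38·(1/38) = 1.
Numerically: 1 ≈ 1.0000000.
Is 1 < 1? NO.
Since the bound 1 is ≥ 1, the union bound is uninformative here; it does NOT by itself certify existence.

38·p = 1 ≈ 1.0000000; existence NOT certified by the union bound.


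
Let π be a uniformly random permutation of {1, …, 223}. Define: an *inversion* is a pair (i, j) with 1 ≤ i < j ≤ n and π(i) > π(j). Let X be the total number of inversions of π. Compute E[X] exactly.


Write X = Σ X_I over the C(223, 2) = 24753 pairs i < j, with X_I the indicator of one inversion.
There are 24753 indicators.
For each fixed pair i < j, the values π(i) and π(j) are two distinct elements of {1, …, 223} in uniformly random order; by symmetry P[π(i) > π(j)] = 1/2.
By linearity: E[X] = 24753 · (1/2) = C(223, 2) · (1/2) = 24753/2 = 24753/2 ≈ 12376.50000.

E[X] = 24753/2 = 12376.50000.


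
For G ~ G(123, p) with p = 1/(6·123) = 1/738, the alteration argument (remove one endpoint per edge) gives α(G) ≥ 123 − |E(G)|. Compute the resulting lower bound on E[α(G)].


E[|E(G)|] = C(123, 2)·p = 7503 · (1/738) = 61/6.
E[α(G)] ≥ n − E[|E(G)|] = 123 − 61/6 = 677/6.
Numerically: ≈ 112.8333.
(This is only a lower bound; the true E[α(G)] may be larger.)

E[α(G)] ≥ 677/6 ≈ 112.8333.


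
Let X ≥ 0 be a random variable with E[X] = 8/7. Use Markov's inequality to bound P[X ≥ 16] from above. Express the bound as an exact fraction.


μ = E[X] = 8/7, a = 16.
Markov: P[X ≥ 16] ≤ μ/a = (8/7)/16 = 1/14.
Numerically: ≈ 0.0714.
(Since a = 16 > μ = 1.1429, the bound 1/14 is < 1 and informative.)

P[X ≥ 16] ≤ 1/14 ≈ 0.0714.


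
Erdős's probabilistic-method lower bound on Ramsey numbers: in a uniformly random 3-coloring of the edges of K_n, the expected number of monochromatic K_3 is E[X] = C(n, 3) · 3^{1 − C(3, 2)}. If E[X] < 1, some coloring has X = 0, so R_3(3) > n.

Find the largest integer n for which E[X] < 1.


We need C(n, 3) · 3^{1 − 3} < 1, i.e. C(n, 3) < 3^{3 − 1} = 9.
Check values of n near the boundary:
  n = 3: C(3, 3) = 1; 1 < 9? YES
  n = 4: C(4, 3) = 4; 4 < 9? YES
  n = 5: C(5, 3) = 10; 10 < 9? NO
The largest n with C(n, 3) < 9 is n = 4 (where E[X] = 4/9 ≈ 0.444). Hence R_3(3) > 4, i.e. R_3(3) ≥ 5.

Largest n = 4; hence R_3(3) > 4.


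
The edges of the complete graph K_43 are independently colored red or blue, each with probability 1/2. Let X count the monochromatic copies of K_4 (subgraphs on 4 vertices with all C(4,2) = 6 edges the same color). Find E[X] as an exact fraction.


Let X = Σ_S X_S over the C(43, 4) = 123410 subsets S of size 4, where X_S = 1 if the K_4 on S is monochromatic.
For a fixed S, the K_4 on S has C(4, 2) = 6 edges. P[all 6 edges red] = (1/2)^6, and likewise for blue, so P[monochromatic] = 2·(1/2)^6 = 2^{1 − 6} = 1/32.
By linearity: E[X] = C(43, 4) · 2^{1 − 6} = 123410 · 1/32 = 61705/16.
Numerically: E[X] ≈ 3856.562500.

E[X] = C(43,4)·2^(1−C(4,2)) = 61705/16 ≈ 3856.562500.


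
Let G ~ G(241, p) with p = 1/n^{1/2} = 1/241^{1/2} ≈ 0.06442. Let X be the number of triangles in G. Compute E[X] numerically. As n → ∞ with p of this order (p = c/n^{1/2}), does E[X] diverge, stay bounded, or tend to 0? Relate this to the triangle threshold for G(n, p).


Number of potential triangles: C(241, 3) = 2303960.
Each occurs with probability p³ ≈ (0.06442)³ ≈ 2.672849e-04.
By linearity: E[X] = C(241, 3)·p³ ≈ 2303960 · 2.672849e-04 ≈ 615.8137.
Since α = 1/2 < 1, p = c/n^{1/2} ≫ 1/n is above the triangle threshold p ~ 1/n. Asymptotically E[X] ~ (c³/6)·n^{3(1−α)} = (1³/6)·n^{1.5} → ∞; triangles are abundant w.h.p.

E[X] ≈ 615.8137; in regime p = Θ(1/n^{1/2}) E[X] diverges (above the triangle threshold p ~ 1/n).


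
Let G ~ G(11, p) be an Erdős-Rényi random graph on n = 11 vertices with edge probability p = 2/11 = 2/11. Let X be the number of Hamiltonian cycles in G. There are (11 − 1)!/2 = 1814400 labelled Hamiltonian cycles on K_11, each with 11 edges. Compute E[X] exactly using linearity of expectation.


K_11 has (11 − 1)!/2 = 1814400 labelled Hamiltonian cycles.
For each such Hamiltonian cycle H, let X_H = 1 if all 11 edges of H are present in G. Then P[X_H = 1] = p^{11} = (2/11)^{11} = 2048/285311670611.
By linearity of expectation: E[X] = Σ_H E[X_H] = 1814400 · p^{11} = 1814400 · 2048/285311670611 = 3715891200/285311670611.
Numerically: E[X] ≈ 0.013024.

E[X] = 1814400 · (2/11)^{11} = 3715891200/285311670611 ≈ 0.013024.


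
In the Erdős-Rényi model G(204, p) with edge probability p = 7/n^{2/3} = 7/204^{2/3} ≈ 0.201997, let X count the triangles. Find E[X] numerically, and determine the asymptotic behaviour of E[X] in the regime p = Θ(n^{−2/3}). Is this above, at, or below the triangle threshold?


Number of potential triangles: C(204, 3) = 1394204.
Each occurs with probability p³ ≈ (0.201997)³ ≈ 8.24202230e-03.
By linearity: E[X] = C(204, 3)·p³ ≈ 1394204 · 8.24202230e-03 ≈ 11491.060458.
Since α = 2/3 < 1, p = c/n^{2/3} ≫ 1/n is above the triangle threshold p ~ 1/n. Asymptotically E[X] ~ (c³/6)·n^{3(1−α)} = (7³/6)·n^{1} → ∞; triangles are abundant w.h.p.

E[X] ≈ 11491.060458; in regime p = Θ(1/n^{2/3}) E[X] diverges (above the triangle threshold p ~ 1/n).


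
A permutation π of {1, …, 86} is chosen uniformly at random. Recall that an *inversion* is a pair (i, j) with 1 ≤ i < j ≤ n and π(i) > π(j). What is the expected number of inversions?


Write X = Σ X_I over the C(86, 2) = 3655 pairs i < j, with X_I the indicator of one inversion.
There are 3655 indicators.
For each fixed pair i < j, the values π(i) and π(j) are two distinct elements of {1, …, 86} in uniformly random order; by symmetry P[π(i) > π(j)] = 1/2.
By linearity: E[X] = 3655 · (1/2) = C(86, 2) · (1/2) = 3655/2 = 3655/2 ≈ 1827.50000.

E[X] = 3655/2 = 1827.50000.


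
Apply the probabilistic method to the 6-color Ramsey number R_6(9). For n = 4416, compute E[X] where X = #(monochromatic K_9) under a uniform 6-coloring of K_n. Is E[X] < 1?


E[X] = C(4416, 9) · 6^{1 − 36} = 1745644609681318303205765440 · 6^{−35} = 1745644609681318303205765440/1719070799748422591028658176.
As a reduced fraction: E[X] = 27275697026270598487590085/26860481246069102984822784 ≈ 1.015.
Is E[X] < 1? NO.
Since E[X] ≥ 1, the first-moment bound is inconclusive at n = 4416; it does NOT by itself certify R_6(9) > 4416.

E[X] = 27275697026270598487590085/26860481246069102984822784 ≈ 1.015; E[X] ≥ 1; first-moment method inconclusive here.


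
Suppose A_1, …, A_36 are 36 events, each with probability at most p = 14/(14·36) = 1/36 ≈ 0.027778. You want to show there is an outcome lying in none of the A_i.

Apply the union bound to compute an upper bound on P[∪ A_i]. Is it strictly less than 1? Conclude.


Union bound: P[∪_{i=1}^{36} A_i] ≤ Σ_i P[A_i] ≤ 36·p = 36·(1/36) = 1.
Numerically: 1 ≈ 1.000000.
Is 1 < 1? NO.
Since the bound 1 is ≥ 1, the union bound is uninformative here; it does NOT by itself certify existence.

36·p = 1 ≈ 1.000000; existence NOT certified by the union bound.


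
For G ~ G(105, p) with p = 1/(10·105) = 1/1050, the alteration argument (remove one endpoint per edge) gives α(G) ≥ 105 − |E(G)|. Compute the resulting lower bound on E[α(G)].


E[|E(G)|] = C(105, 2)·p = 5460 · (1/1050) = 26/5.
E[α(G)] ≥ n − E[|E(G)|] = 105 − 26/5 = 499/5.
Numerically: ≈ 99.800000.
(This is only a lower bound; the true E[α(G)] may be larger.)

E[α(G)] ≥ 499/5 ≈ 99.800000.


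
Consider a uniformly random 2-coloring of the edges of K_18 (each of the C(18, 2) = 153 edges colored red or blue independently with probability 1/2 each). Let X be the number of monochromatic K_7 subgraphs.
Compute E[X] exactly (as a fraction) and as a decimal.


Let X = Σ_S X_S over the C(18, 7) = 31824 subsets S of size 7, where X_S = 1 if the K_7 on S is monochromatic.
For a fixed S, the K_7 on S has C(7, 2) = 21 edges. P[all 21 edges red] = (1/2)^21, and likewise for blue, so P[monochromatic] = 2·(1/2)^21 = 2^{1 − 21} = 1/1048576.
Summing: E[X] = C(18, 7) · 2^{1 − 21} = 31824 · 1/1048576 = 1989/65536.
Numerically: E[X] ≈ 0.030.

E[X] = C(18,7)·2^(1−C(7,2)) = 1989/65536 ≈ 0.030.


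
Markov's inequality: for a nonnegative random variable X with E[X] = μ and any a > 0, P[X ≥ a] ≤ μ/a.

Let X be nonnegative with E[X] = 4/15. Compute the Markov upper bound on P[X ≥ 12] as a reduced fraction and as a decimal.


μ = E[X] = 4/15, a = 12.
Markov: P[X ≥ 12] ≤ μ/a = (4/15)/12 = 1/45.
Numerically: ≈ 0.022222.
(Since a = 12 > μ = 0.266667, the bound 1/45 is < 1 and informative.)

P[X ≥ 12] ≤ 1/45 ≈ 0.022222.


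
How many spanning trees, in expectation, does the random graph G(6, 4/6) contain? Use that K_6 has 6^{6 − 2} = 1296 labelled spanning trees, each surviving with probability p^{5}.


K_6 has 6^{6 − 2} = 1296 labelled spanning trees.
For each such spanning tree H, let X_H = 1 if all 5 edges of H are present in G. Then P[X_H = 1] = p^{5} = (2/3)^{5} = 32/243.
By linearity: E[X] = Σ_H E[X_H] = 1296 · p^{5} = 1296 · 32/243 = 512/3.
Numerically: E[X] ≈ 170.67.

E[X] = 1296 · (2/3)^{5} = 512/3 ≈ 170.67.


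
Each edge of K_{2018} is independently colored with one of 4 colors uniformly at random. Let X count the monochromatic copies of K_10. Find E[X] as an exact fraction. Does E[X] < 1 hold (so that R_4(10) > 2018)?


E[X] = C(2018, 10) · 4^{1 − 45} = 301820606687612220663963508 · 4^{−44} = 301820606687612220663963508/309485009821345068724781056.
As a reduced fraction: E[X] = 75455151671903055165990877/77371252455336267181195264 ≈ 0.975.
Is E[X] < 1? YES.
Since E[X] < 1, there exists a 4-coloring of K_{2018} with no monochromatic K_10; hence R_4(10) > 2018.

E[X] = 75455151671903055165990877/77371252455336267181195264 ≈ 0.975; E[X] < 1, so R_4(10) > 2018.


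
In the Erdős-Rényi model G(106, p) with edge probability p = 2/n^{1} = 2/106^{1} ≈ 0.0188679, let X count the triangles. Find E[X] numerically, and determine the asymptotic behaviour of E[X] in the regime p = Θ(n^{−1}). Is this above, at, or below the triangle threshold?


Number of potential triangles: C(106, 3) = 192920.
Each occurs with probability p³ ≈ (0.0188679)³ ≈ 6.71695426e-06.
By linearity: E[X] = C(106, 3)·p³ ≈ 192920 · 6.71695426e-06 ≈ 1.295835.
Here α = 1, so p = 2/n is exactly at the triangle threshold p ~ 1/n. Asymptotically E[X] → c³/6 = 2³/6 = 4/3 ≈ 1.333333, a bounded constant. In this regime the triangle count is asymptotically Poisson(c³/6).

E[X] ≈ 1.295835; in regime p = Θ(1/n^{1}) E[X] stays bounded (at the triangle threshold p ~ 1/n).


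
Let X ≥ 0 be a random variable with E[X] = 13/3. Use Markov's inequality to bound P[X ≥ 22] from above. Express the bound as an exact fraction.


μ = E[X] = 13/3, a = 22.
Markov: P[X ≥ 22] ≤ μ/a = (13/3)/22 = 13/66.
Numerically: ≈ 0.1970.
(Since a = 22 > μ = 4.3333, the bound 13/66 is < 1 and informative.)

P[X ≥ 22] ≤ 13/66 ≈ 0.1970.


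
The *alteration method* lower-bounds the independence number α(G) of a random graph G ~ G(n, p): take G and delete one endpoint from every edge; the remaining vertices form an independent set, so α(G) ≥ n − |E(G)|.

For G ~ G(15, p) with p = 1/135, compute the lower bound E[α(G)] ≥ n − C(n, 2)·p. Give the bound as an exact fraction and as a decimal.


E[|E(G)|] = C(15, 2)·p = 105 · (1/135) = 7/9.
E[α(G)] ≥ n − E[|E(G)|] = 15 − 7/9 = 128/9.
Numerically: ≈ 14.2222.
(This is only a lower bound; the true E[α(G)] may be larger.)

E[α(G)] ≥ 128/9 ≈ 14.2222.


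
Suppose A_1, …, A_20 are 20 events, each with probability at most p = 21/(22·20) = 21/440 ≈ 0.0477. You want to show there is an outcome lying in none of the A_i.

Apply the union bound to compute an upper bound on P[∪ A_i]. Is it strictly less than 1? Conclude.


Union bound: P[∪_{i=1}^{20} A_i] ≤ Σ_i P[A_i] ≤ 20·p = 20·(21/440) = 21/22.
Numerically: 21/22 ≈ 0.9545.
Is 21/22 < 1? YES.
Since P[∪ A_i] ≤ 21/22 < 1, the complement has P[∩ A_i^c] ≥ 1 − 21/22 = 1/22 > 0, so some outcome avoids every A_i.

20·p = 21/22 ≈ 0.9545; existence CERTIFIED by the union bound.


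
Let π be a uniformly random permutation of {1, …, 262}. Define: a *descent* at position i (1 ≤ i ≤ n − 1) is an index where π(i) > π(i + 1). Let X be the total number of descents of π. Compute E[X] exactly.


Write X = Σ X_I over i = 1, …, 261, with X_I the indicator of one descent.
There are 261 indicators.
For each fixed i, the pair (π(i), π(i+1)) is a uniformly random ordered pair of distinct values from {1, …, 262}; by symmetry P[π(i) > π(i+1)] = 1/2.
By linearity: E[X] = 261 · (1/2) = (262 − 1) · (1/2) = 261/2 ≈ 130.50000.

E[X] = 261/2 = 130.50000.


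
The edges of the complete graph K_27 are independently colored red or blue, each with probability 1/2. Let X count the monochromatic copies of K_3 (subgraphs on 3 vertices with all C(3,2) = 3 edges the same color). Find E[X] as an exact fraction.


Let X = Σ_S X_S over the C(27, 3) = 2925 subsets S of size 3, where X_S = 1 if the K_3 on S is monochromatic.
For a fixed S, the K_3 on S has C(3, 2) = 3 edges. P[all 3 edges red] = (1/2)^3, and likewise for blue, so P[monochromatic] = 2·(1/2)^3 = 2^{1 − 3} = 1/4.
By linearity: E[X] = C(27, 3) · 2^{1 − 3} = 2925 · 1/4 = 2925/4.
Numerically: E[X] ≈ 731.250000.

E[X] = C(27,3)·2^(1−C(3,2)) = 2925/4 ≈ 731.250000.


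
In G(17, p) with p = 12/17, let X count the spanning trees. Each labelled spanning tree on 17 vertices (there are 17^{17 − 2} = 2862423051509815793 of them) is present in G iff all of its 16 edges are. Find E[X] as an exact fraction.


K_17 has 17^{17 − 2} = 2862423051509815793 labelled spanning trees.
For each such spanning tree H, let X_H = 1 if all 16 edges of H are present in G. Then P[X_H = 1] = p^{16} = (12/17)^{16} = 184884258895036416/48661191875666868481.
By linearity: E[X] = Σ_H E[X_H] = 2862423051509815793 · p^{16} = 2862423051509815793 · 184884258895036416/48661191875666868481 = 184884258895036416/17.
Numerically: E[X] ≈ 1.08755e+16.

E[X] = 2862423051509815793 · (12/17)^{16} = 184884258895036416/17 ≈ 1.08755e+16.


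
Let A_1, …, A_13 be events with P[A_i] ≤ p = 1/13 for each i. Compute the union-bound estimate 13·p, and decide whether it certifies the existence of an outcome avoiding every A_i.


Union bound: P[∪_{i=1}^{13} A_i] ≤ Σ_i P[A_i] ≤ 13·p = 13·(1/13) = 1.
Numerically: 1 ≈ 1.00000.
Is 1 < 1? NO.
Since the bound 1 is ≥ 1, the union bound is uninformative here; it does NOT by itself certify existence.

13·p = 1 ≈ 1.00000; existence NOT certified by the union bound.


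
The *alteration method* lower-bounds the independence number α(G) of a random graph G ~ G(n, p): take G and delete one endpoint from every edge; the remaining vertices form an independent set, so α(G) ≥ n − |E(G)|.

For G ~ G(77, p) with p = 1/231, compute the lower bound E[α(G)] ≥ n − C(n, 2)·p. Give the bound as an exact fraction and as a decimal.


E[|E(G)|] = C(77, 2)·p = 2926 · (1/231) = 38/3.
E[α(G)] ≥ n − E[|E(G)|] = 77 − 38/3 = 193/3.
Numerically: ≈ 64.3333.
(This is only a lower bound; the true E[α(G)] may be larger.)

E[α(G)] ≥ 193/3 ≈ 64.3333.


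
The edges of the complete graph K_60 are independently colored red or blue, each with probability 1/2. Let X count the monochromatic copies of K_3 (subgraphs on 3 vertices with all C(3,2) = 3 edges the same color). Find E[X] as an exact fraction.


Let X = Σ_S X_S over the C(60, 3) = 34220 subsets S of size 3, where X_S = 1 if the K_3 on S is monochromatic.
For a fixed S, the K_3 on S has C(3, 2) = 3 edges. P[all 3 edges red] = (1/2)^3, and likewise for blue, so P[monochromatic] = 2·(1/2)^3 = 2^{1 − 3} = 1/4.
By linearity: E[X] = C(60, 3) · 2^{1 − 3} = 34220 · 1/4 = 8555.
Numerically: E[X] ≈ 8555.0000.

E[X] = C(60,3)·2^(1−C(3,2)) = 8555 ≈ 8555.0000.


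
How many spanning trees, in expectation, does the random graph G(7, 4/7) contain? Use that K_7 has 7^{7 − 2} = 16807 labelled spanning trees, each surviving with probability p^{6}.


K_7 has 7^{7 − 2} = 16807 labelled spanning trees.
For each such spanning tree H, let X_H = 1 if all 6 edges of H are present in G. Then P[X_H = 1] = p^{6} = (4/7)^{6} = 4096/117649.
By linearity of expectation: E[X] = Σ_H E[X_H] = 16807 · p^{6} = 16807 · 4096/117649 = 4096/7.
Numerically: E[X] ≈ 585.14.

E[X] = 16807 · (4/7)^{6} = 4096/7 ≈ 585.14.


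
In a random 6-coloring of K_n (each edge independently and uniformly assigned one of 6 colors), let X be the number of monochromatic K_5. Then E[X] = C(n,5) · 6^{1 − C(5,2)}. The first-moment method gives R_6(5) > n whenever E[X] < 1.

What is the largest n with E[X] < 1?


We need C(n, 5) · 6^{1 − 10} < 1, i.e. C(n, 5) < 6^{10 − 1} = 10077696.
Check values of n near the boundary:
  n = 63: C(63, 5) = 7028847; 7028847 < 10077696? YES
  n = 64: C(64, 5) = 7624512; 7624512 < 10077696? YES
  n = 65: C(65, 5) = 8259888; 8259888 < 10077696? YES
  n = 66: C(66, 5) = 8936928; 8936928 < 10077696? YES
  n = 67: C(67, 5) = 9657648; 9657648 < 10077696? YES
  n = 68: C(68, 5) = 10424128; 10424128 < 10077696? NO
  n = 69: C(69, 5) = 11238513; 11238513 < 10077696? NO
  n = 70: C(70, 5) = 12103014; 12103014 < 10077696? NO
The largest n with C(n, 5) < 10077696 is n = 67 (where E[X] = 67067/69984 ≈ 0.9583190). Hence R_6(5) > 67, i.e. R_6(5) ≥ 68.

Largest n = 67; hence R_6(5) > 67.


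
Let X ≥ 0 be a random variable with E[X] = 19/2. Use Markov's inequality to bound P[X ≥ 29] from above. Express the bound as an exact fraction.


μ = E[X] = 19/2, a = 29.
Markov: P[X ≥ 29] ≤ μ/a = (19/2)/29 = 19/58.
Numerically: ≈ 0.3276.
(Since a = 29 > μ = 9.5000, the bound 19/58 is < 1 and informative.)

P[X ≥ 29] ≤ 19/58 ≈ 0.3276.


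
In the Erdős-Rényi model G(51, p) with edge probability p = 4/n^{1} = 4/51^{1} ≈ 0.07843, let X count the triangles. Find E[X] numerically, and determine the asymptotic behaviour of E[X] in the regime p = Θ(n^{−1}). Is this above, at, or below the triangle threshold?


Number of potential triangles: C(51, 3) = 20825.
Each occurs with probability p³ ≈ (0.07843)³ ≈ 4.824690e-04.
By linearity: E[X] = C(51, 3)·p³ ≈ 20825 · 4.824690e-04 ≈ 10.0474.
Here α = 1, so p = 4/n is exactly at the triangle threshold p ~ 1/n. Asymptotically E[X] → c³/6 = 4³/6 = 32/3 ≈ 10.6667, a bounded constant. In this regime the triangle count is asymptotically Poisson(c³/6).

E[X] ≈ 10.0474; in regime p = Θ(1/n^{1}) E[X] stays bounded (at the triangle threshold p ~ 1/n).


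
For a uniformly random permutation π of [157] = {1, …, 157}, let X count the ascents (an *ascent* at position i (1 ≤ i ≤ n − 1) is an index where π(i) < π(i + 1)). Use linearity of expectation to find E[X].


Write X = Σ X_I over i = 1, …, 156, with X_I the indicator of one ascent.
There are 156 indicators.
For each fixed i, the pair (π(i), π(i+1)) is a uniformly random ordered pair of distinct values from {1, …, 157}; by symmetry P[π(i) < π(i+1)] = 1/2.
By linearity: E[X] = 156 · (1/2) = (157 − 1) · (1/2) = 78 ≈ 78.000000.

E[X] = 78 = 78.000000.


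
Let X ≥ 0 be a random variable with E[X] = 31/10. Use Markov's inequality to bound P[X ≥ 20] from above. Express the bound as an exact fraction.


μ = E[X] = 31/10, a = 20.
Markov: P[X ≥ 20] ≤ μ/a = (31/10)/20 = 31/200.
Numerically: ≈ 0.155000.
(Since a = 20 > μ = 3.100000, the bound 31/200 is < 1 and informative.)

P[X ≥ 20] ≤ 31/200 ≈ 0.155000.


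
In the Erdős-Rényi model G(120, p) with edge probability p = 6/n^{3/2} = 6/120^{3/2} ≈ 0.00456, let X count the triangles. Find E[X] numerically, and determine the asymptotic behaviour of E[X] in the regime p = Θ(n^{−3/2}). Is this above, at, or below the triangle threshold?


Number of potential triangles: C(120, 3) = 280840.
Each occurs with probability p³ ≈ (0.00456)³ ≈ 9.50907e-08.
By linearity: E[X] = C(120, 3)·p³ ≈ 280840 · 9.50907e-08 ≈ 0.027.
Since α = 3/2 > 1, p = c/n^{3/2} = o(1/n) is below the triangle threshold p ~ 1/n. Asymptotically E[X] ~ (c³/6)·n^{3(1−α)} = (6³/6)·n^{-1.5} → 0, so by Markov's inequality G has no triangles w.h.p.

E[X] ≈ 0.027; in regime p = Θ(1/n^{3/2}) E[X] tends to 0 (below the triangle threshold p ~ 1/n).


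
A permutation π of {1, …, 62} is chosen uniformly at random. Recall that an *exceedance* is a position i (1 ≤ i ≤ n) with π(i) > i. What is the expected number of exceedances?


Write X = Σ_{i=1}^{62} X_i, where X_i = 1_{π(i) > i}.
For each fixed i, π(i) is uniform over {1, …, 62} (marginal of a uniform permutation), so P[π(i) > i] = (n − i)/n. Summing: Σ_{i=1}^{62} (n − i)/n = (0 + 1 + … + 61)/62 = 62(62 − 1)/(2·62) = (62 − 1)/2.
Hence E[X] = Σ_{i=1}^{62} (62 − i)/62 = 61/2 ≈ 30.500.

E[X] = 61/2 = 30.500.


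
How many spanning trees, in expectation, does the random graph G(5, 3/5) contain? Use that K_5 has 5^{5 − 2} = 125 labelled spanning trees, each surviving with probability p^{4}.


K_5 has 5^{5 − 2} = 125 labelled spanning trees.
For each such spanning tree H, let X_H = 1 if all 4 edges of H are present in G. Then P[X_H = 1] = p^{4} = (3/5)^{4} = 81/625.
By linearity: E[X] = Σ_H E[X_H] = 125 · p^{4} = 125 · 81/625 = 81/5.
Numerically: E[X] ≈ 16.2.

E[X] = 125 · (3/5)^{4} = 81/5 ≈ 16.2.


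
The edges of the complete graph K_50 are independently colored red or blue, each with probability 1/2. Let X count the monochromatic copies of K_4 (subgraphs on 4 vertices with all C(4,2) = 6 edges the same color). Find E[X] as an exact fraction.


Let X = Σ_S X_S over the C(50, 4) = 230300 subsets S of size 4, where X_S = 1 if the K_4 on S is monochromatic.
For a fixed S, the K_4 on S has C(4, 2) = 6 edges. P[all 6 edges red] = (1/2)^6, and likewise for blue, so P[monochromatic] = 2·(1/2)^6 = 2^{1 − 6} = 1/32.
Summing: E[X] = C(50, 4) · 2^{1 − 6} = 230300 · 1/32 = 57575/8.
Numerically: E[X] ≈ 7196.8750.

E[X] = C(50,4)·2^(1−C(4,2)) = 57575/8 ≈ 7196.8750.


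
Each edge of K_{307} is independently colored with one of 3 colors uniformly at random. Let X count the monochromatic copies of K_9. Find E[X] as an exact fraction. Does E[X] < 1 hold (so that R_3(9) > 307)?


E[X] = C(307, 9) · 3^{1 − 36} = 59303278327292350 · 3^{−35} = 59303278327292350/50031545098999707.
As a reduced fraction: E[X] = 59303278327292350/50031545098999707 ≈ 1.185318.
Is E[X] < 1? NO.
Since E[X] ≥ 1, the first-moment bound is inconclusive at n = 307; it does NOT by itself certify R_3(9) > 307.

E[X] = 59303278327292350/50031545098999707 ≈ 1.185318; E[X] ≥ 1; first-moment method inconclusive here.


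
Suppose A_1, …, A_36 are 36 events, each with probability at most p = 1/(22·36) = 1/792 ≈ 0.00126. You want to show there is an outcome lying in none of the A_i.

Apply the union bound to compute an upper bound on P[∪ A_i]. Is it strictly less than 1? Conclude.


Union bound: P[∪_{i=1}^{36} A_i] ≤ Σ_i P[A_i] ≤ 36·p = 36·(1/792) = 1/22.
Numerically: 1/22 ≈ 0.04545.
Is 1/22 < 1? YES.
Since P[∪ A_i] ≤ 1/22 < 1, the complement has P[∩ A_i^c] ≥ 1 − 1/22 = 21/22 > 0, so some outcome avoids every A_i.

36·p = 1/22 ≈ 0.04545; existence CERTIFIED by the union bound.


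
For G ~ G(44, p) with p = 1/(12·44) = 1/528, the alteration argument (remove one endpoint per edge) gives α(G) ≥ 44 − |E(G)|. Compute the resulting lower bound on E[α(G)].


E[|E(G)|] = C(44, 2)·p = 946 · (1/528) = 43/24.
E[α(G)] ≥ n − E[|E(G)|] = 44 − 43/24 = 1013/24.
Numerically: ≈ 42.208333.
(This is only a lower bound; the true E[α(G)] may be larger.)

E[α(G)] ≥ 1013/24 ≈ 42.208333.


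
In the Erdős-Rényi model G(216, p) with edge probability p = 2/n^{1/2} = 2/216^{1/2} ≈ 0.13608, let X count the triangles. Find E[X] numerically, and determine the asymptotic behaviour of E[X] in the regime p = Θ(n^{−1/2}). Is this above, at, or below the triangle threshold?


Number of potential triangles: C(216, 3) = 1656360.
Each occurs with probability p³ ≈ (0.13608)³ ≈ 2.5200512e-03.
By linearity: E[X] = C(216, 3)·p³ ≈ 1656360 · 2.5200512e-03 ≈ 4174.11197.
Since α = 1/2 < 1, p = c/n^{1/2} ≫ 1/n is above the triangle threshold p ~ 1/n. Asymptotically E[X] ~ (c³/6)·n^{3(1−α)} = (2³/6)·n^{1.5} → ∞; triangles are abundant w.h.p.

E[X] ≈ 4174.11197; in regime p = Θ(1/n^{1/2}) E[X] diverges (above the triangle threshold p ~ 1/n).


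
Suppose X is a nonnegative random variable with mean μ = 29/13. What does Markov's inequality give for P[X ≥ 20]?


μ = E[X] = 29/13, a = 20.
Markov: P[X ≥ 20] ≤ μ/a = (29/13)/20 = 29/260.
Numerically: ≈ 0.11154.
(Since a = 20 > μ = 2.23077, the bound 29/260 is < 1 and informative.)

P[X ≥ 20] ≤ 29/260 ≈ 0.11154.


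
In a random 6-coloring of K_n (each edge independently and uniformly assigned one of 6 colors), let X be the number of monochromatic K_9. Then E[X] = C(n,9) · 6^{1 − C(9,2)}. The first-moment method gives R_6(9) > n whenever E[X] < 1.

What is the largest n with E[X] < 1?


We need C(n, 9) · 6^{1 − 36} < 1, i.e. C(n, 9) < 6^{36 − 1} = 1719070799748422591028658176.
Check values of n near the boundary:
  n = 4405: C(4405, 9) = 1706862792900636302463627150; 1706862792900636302463627150 < 1719070799748422591028658176? YES
  n = 4406: C(4406, 9) = 1710356485221788389505285700; 1710356485221788389505285700 < 1719070799748422591028658176? YES
  n = 4407: C(4407, 9) = 1713856532599459170657070050; 1713856532599459170657070050 < 1719070799748422591028658176? YES
  n = 4408: C(4408, 9) = 1717362945146264156457459600; 1717362945146264156457459600 < 1719070799748422591028658176? YES
  n = 4409: C(4409, 9) = 1720875732988608787686577131; 1720875732988608787686577131 < 1719070799748422591028658176? NO
The largest n with C(n, 9) < 1719070799748422591028658176 is n = 4408 (where E[X] = 35778394690547169926197075/35813974994758803979763712 ≈ 0.999). Hence R_6(9) > 4408, i.e. R_6(9) ≥ 4409.

Largest n = 4408; hence R_6(9) > 4408.


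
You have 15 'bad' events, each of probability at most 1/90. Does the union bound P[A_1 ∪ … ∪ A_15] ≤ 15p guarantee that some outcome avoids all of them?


Union bound: P[∪_{i=1}^{15} A_i] ≤ Σ_i P[A_i] ≤ 15·p = 15·(1/90) = 1/6.
Numerically: 1/6 ≈ 0.166667.
Is 1/6 < 1? YES.
Since P[∪ A_i] ≤ 1/6 < 1, the complement has P[∩ A_i^c] ≥ 1 − 1/6 = 5/6 > 0, so some outcome avoids every A_i.

15·p = 1/6 ≈ 0.166667; existence CERTIFIED by the union bound.


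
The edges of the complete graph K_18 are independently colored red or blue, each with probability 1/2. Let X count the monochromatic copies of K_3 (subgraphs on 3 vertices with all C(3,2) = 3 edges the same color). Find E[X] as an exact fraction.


Let X = Σ_S X_S over the C(18, 3) = 816 subsets S of size 3, where X_S = 1 if the K_3 on S is monochromatic.
For a fixed S, the K_3 on S has C(3, 2) = 3 edges. P[all 3 edges red] = (1/2)^3, and likewise for blue, so P[monochromatic] = 2·(1/2)^3 = 2^{1 − 3} = 1/4.
By linearity of expectation: E[X] = C(18, 3) · 2^{1 − 3} = 816 · 1/4 = 204.
Numerically: E[X] ≈ 204.0000.

E[X] = C(18,3)·2^(1−C(3,2)) = 204 ≈ 204.0000.


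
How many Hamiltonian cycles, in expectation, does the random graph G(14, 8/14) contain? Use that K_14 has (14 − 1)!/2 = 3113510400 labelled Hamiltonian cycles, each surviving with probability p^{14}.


K_14 has (14 − 1)!/2 = 3113510400 labelled Hamiltonian cycles.
For each such Hamiltonian cycle H, let X_H = 1 if all 14 edges of H are present in G. Then P[X_H = 1] = p^{14} = (4/7)^{14} = 268435456/678223072849.
By linearity: E[X] = Σ_H E[X_H] = 3113510400 · p^{14} = 3113510400 · 268435456/678223072849 = 119396654854963200/96889010407.
Numerically: E[X] ≈ 1.2323e+06.

E[X] = 3113510400 · (4/7)^{14} = 119396654854963200/96889010407 ≈ 1.2323e+06.


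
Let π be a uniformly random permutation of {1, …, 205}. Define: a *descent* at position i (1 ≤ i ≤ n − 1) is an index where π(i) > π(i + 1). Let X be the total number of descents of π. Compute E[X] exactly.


Write X = Σ X_I over i = 1, …, 204, with X_I the indicator of one descent.
There are 204 indicators.
For each fixed i, the pair (π(i), π(i+1)) is a uniformly random ordered pair of distinct values from {1, …, 205}; by symmetry P[π(i) > π(i+1)] = 1/2.
By linearity: E[X] = 204 · (1/2) = (205 − 1) · (1/2) = 102 ≈ 102.000000.

E[X] = 102 = 102.000000.


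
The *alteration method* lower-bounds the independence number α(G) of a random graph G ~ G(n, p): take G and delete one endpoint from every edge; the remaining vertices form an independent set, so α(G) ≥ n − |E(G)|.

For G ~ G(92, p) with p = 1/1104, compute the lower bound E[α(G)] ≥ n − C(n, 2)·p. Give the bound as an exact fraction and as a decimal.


E[|E(G)|] = C(92, 2)·p = 4186 · (1/1104) = 91/24.
E[α(G)] ≥ n − E[|E(G)|] = 92 − 91/24 = 2117/24.
Numerically: ≈ 88.208333.
(This is only a lower bound; the true E[α(G)] may be larger.)

E[α(G)] ≥ 2117/24 ≈ 88.208333.


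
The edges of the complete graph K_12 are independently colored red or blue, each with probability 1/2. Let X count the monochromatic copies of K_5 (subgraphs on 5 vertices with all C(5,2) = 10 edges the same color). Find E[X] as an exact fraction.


Let X = Σ_S X_S over the C(12, 5) = 792 subsets S of size 5, where X_S = 1 if the K_5 on S is monochromatic.
For a fixed S, the K_5 on S has C(5, 2) = 10 edges. P[all 10 edges red] = (1/2)^10, and likewise for blue, so P[monochromatic] = 2·(1/2)^10 = 2^{1 − 10} = 1/512.
By linearity of expectation: E[X] = C(12, 5) · 2^{1 − 10} = 792 · 1/512 = 99/64.
Numerically: E[X] ≈ 1.547.

E[X] = C(12,5)·2^(1−C(5,2)) = 99/64 ≈ 1.547.


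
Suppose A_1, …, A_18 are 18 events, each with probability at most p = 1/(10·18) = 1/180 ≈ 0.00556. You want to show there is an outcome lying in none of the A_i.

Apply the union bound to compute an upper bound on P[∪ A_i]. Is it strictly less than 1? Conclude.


Union bound: P[∪_{i=1}^{18} A_i] ≤ Σ_i P[A_i] ≤ 18·p = 18·(1/180) = 1/10.
Numerically: 1/10 ≈ 0.10000.
Is 1/10 < 1? YES.
Since P[∪ A_i] ≤ 1/10 < 1, the complement has P[∩ A_i^c] ≥ 1 − 1/10 = 9/10 > 0, so some outcome avoids every A_i.

18·p = 1/10 ≈ 0.10000; existence CERTIFIED by the union bound.


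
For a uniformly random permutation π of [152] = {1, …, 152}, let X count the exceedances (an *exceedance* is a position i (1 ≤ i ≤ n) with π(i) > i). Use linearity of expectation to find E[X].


Write X = Σ_{i=1}^{152} X_i, where X_i = 1_{π(i) > i}.
For each fixed i, π(i) is uniform over {1, …, 152} (marginal of a uniform permutation), so P[π(i) > i] = (n − i)/n. Summing: Σ_{i=1}^{152} (n − i)/n = (0 + 1 + … + 151)/152 = 152(152 − 1)/(2·152) = (152 − 1)/2.
Hence E[X] = Σ_{i=1}^{152} (152 − i)/152 = 151/2 ≈ 75.50000.

E[X] = 151/2 = 75.50000.


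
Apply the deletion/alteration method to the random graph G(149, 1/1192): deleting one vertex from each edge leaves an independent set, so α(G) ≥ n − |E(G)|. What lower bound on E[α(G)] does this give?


E[|E(G)|] = C(149, 2)·p = 11026 · (1/1192) = 37/4.
E[α(G)] ≥ n − E[|E(G)|] = 149 − 37/4 = 559/4.
Numerically: ≈ 139.750000.
(This is only a lower bound; the true E[α(G)] may be larger.)

E[α(G)] ≥ 559/4 ≈ 139.750000.


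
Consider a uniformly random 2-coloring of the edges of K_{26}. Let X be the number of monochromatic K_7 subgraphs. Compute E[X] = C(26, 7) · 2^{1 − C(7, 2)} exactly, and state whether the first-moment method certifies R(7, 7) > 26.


E[X] = C(26, 7) · 2^{1 − 21} = 657800 · 2^{−20} = 657800/1048576.
As a reduced fraction: E[X] = 82225/131072 ≈ 0.6273270.
Is E[X] < 1? YES.
Since E[X] < 1, there exists a 2-coloring of K_{26} with no monochromatic K_7; hence R(7, 7) > 26.

E[X] = 82225/131072 ≈ 0.6273270; E[X] < 1, so R(7, 7) > 26.


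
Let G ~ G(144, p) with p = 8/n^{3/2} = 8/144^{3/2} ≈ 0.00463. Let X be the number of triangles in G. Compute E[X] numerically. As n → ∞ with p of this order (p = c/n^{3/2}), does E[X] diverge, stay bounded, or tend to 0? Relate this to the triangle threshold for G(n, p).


Number of potential triangles: C(144, 3) = 487344.
Each occurs with probability p³ ≈ (0.00463)³ ≈ 9.922903e-08.
By linearity: E[X] = C(144, 3)·p³ ≈ 487344 · 9.922903e-08 ≈ 0.0484.
Since α = 3/2 > 1, p = c/n^{3/2} = o(1/n) is below the triangle threshold p ~ 1/n. Asymptotically E[X] ~ (c³/6)·n^{3(1−α)} = (8³/6)·n^{-1.5} → 0, so by Markov's inequality G has no triangles w.h.p.

E[X] ≈ 0.0484; in regime p = Θ(1/n^{3/2}) E[X] tends to 0 (below the triangle threshold p ~ 1/n).


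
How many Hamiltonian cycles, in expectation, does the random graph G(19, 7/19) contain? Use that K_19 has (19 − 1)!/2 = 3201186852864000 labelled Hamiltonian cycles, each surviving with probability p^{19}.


K_19 has (19 − 1)!/2 = 3201186852864000 labelled Hamiltonian cycles.
For each such Hamiltonian cycle H, let X_H = 1 if all 19 edges of H are present in G. Then P[X_H = 1] = p^{19} = (7/19)^{19} = 11398895185373143/1978419655660313589123979.
Summing the indicators: E[X] = Σ_H E[X_H] = 3201186852864000 · p^{19} = 3201186852864000 · 11398895185373143/1978419655660313589123979 = 36489993404591253525678231552000/1978419655660313589123979.
Numerically: E[X] ≈ 1.8444e+07.

E[X] = 3201186852864000 · (7/19)^{19} = 36489993404591253525678231552000/1978419655660313589123979 ≈ 1.8444e+07.


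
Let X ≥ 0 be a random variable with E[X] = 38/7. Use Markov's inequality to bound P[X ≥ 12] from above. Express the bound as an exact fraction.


μ = E[X] = 38/7, a = 12.
Markov: P[X ≥ 12] ≤ μ/a = (38/7)/12 = 19/42.
Numerically: ≈ 0.4524.
(Since a = 12 > μ = 5.4286, the bound 19/42 is < 1 and informative.)

P[X ≥ 12] ≤ 19/42 ≈ 0.4524.


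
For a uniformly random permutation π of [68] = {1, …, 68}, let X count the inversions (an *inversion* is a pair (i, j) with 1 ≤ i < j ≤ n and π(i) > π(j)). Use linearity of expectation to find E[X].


Write X = Σ X_I over the C(68, 2) = 2278 pairs i < j, with X_I the indicator of one inversion.
There are 2278 indicators.
For each fixed pair i < j, the values π(i) and π(j) are two distinct elements of {1, …, 68} in uniformly random order; by symmetry P[π(i) > π(j)] = 1/2.
By linearity: E[X] = 2278 · (1/2) = C(68, 2) · (1/2) = 2278/2 = 1139 ≈ 1139.000.

E[X] = 1139 = 1139.000.


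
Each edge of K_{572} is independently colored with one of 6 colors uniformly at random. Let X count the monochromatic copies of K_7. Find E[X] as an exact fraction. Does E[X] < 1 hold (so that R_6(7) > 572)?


E[X] = C(572, 7) · 6^{1 − 21} = 3831215212271304 · 6^{−20} = 3831215212271304/3656158440062976.
As a reduced fraction: E[X] = 17737107464219/16926659444736 ≈ 1.0479.
Is E[X] < 1? NO.
Since E[X] ≥ 1, the first-moment bound is inconclusive at n = 572; it does NOT by itself certify R_6(7) > 572.

E[X] = 17737107464219/16926659444736 ≈ 1.0479; E[X] ≥ 1; first-moment method inconclusive here.


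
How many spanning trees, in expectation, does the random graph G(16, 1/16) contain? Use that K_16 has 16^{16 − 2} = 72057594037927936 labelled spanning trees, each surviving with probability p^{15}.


K_16 has 16^{16 − 2} = 72057594037927936 labelled spanning trees.
For each such spanning tree H, let X_H = 1 if all 15 edges of H are present in G. Then P[X_H = 1] = p^{15} = (1/16)^{15} = 1/1152921504606846976.
By linearity of expectation: E[X] = Σ_H E[X_H] = 72057594037927936 · p^{15} = 72057594037927936 · 1/1152921504606846976 = 1/16.
Numerically: E[X] ≈ 0.0625.

E[X] = 72057594037927936 · (1/16)^{15} = 1/16 ≈ 0.0625.


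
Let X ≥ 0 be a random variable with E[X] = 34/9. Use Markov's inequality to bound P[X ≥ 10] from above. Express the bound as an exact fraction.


μ = E[X] = 34/9, a = 10.
Markov: P[X ≥ 10] ≤ μ/a = (34/9)/10 = 17/45.
Numerically: ≈ 0.3778.
(Since a = 10 > μ = 3.7778, the bound 17/45 is < 1 and informative.)

P[X ≥ 10] ≤ 17/45 ≈ 0.3778.


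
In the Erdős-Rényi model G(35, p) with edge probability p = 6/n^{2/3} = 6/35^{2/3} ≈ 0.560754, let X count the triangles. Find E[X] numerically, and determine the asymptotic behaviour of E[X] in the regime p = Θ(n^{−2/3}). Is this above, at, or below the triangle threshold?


Number of potential triangles: C(35, 3) = 6545.
Each occurs with probability p³ ≈ (0.560754)³ ≈ 1.76326531e-01.
By linearity: E[X] = C(35, 3)·p³ ≈ 6545 · 1.76326531e-01 ≈ 1154.057143.
Since α = 2/3 < 1, p = c/n^{2/3} ≫ 1/n is above the triangle threshold p ~ 1/n. Asymptotically E[X] ~ (c³/6)·n^{3(1−α)} = (6³/6)·n^{1} → ∞; triangles are abundant w.h.p.

E[X] ≈ 1154.057143; in regime p = Θ(1/n^{2/3}) E[X] diverges (above the triangle threshold p ~ 1/n).


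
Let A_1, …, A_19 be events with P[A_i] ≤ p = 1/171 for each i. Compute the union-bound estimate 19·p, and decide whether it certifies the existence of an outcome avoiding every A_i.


Union bound: P[∪_{i=1}^{19} A_i] ≤ Σ_i P[A_i] ≤ 19·p = 19·(1/171) = 1/9.
Numerically: 1/9 ≈ 0.1111.
Is 1/9 < 1? YES.
Since P[∪ A_i] ≤ 1/9 < 1, the complement has P[∩ A_i^c] ≥ 1 − 1/9 = 8/9 > 0, so some outcome avoids every A_i.

19·p = 1/9 ≈ 0.1111; existence CERTIFIED by the union bound.
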